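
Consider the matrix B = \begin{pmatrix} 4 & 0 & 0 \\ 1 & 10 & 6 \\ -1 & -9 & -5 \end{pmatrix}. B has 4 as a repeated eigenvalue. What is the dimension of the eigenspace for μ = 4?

B − 4I = [[0, 0, 0], [1, 6, 6], [-1, -9, -9]].
This matrix has rank 2, so its null space has dimension 3 − 2 = 1.

1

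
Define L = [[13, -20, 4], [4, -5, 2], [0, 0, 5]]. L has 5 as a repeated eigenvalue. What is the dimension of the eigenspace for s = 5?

L − 5I = [[8, -20, 4], [4, -10, 2], [0, 0, 0]].
This matrix has rank 1, so its null space has dimension 3 − 1 = 2.

2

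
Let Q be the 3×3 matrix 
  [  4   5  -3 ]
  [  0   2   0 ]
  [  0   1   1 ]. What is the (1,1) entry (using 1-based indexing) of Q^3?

64

Characteristic polynomial: λ^3 - 7λ^2 + 14λ - 8 = (λ - 4)(λ - 2)(λ - 1), so the eigenvalues are 1, 2, 4.
λ=2: eigenvector (-1, 1, 1).
λ=4: eigenvector (1, 0, 0).
λ=1: eigenvector (1, 0, 1).
P = [[-1, 1, 1], [1, 0, 0], [1, 0, 1]], D = diag(2, 4, 1), P⁻¹ = [[0, 1, 0], [1, 2, -1], [0, -1, 1]].
Q³ = P·diag(8, 64, 1)·P⁻¹ = [[64, 119, -63], [0, 8, 0], [0, 7, 1]].
The requested entry is 64.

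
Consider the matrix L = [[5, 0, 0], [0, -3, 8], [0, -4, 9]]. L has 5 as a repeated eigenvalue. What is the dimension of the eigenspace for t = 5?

L − 5I = [[0, 0, 0], [0, -8, 8], [0, -4, 4]].
This matrix has rank 1, so its null space has dimension 3 − 1 = 2.

2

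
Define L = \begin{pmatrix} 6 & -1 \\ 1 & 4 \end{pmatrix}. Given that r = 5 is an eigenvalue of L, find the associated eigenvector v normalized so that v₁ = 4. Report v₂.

L − 5I = [[1, -1], [1, -1]].
Solving (L − 5I)v = 0 gives the eigenspace spanned by (4, 4).
With v₁ = 4, v = (4, 4), so v₂ = 4.

4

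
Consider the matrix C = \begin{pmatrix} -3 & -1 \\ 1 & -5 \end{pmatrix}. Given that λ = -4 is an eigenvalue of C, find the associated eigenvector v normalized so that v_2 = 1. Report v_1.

1

C + 4I = [[1, -1], [1, -1]].
Solving (C + 4I)v = 0 gives the eigenspace spanned by (1, 1).
With v_2 = 1, v = (1, 1), so v_1 = 1.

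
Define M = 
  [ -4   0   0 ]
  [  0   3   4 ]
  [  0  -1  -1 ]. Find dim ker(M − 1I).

M − 1I = [[-5, 0, 0], [0, 2, 4], [0, -1, -2]].
This matrix has rank 2, so its null space has dimension 3 − 2 = 1.

1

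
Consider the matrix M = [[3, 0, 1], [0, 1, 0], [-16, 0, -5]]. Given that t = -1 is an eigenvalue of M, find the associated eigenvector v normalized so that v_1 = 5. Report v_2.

M + 1I = [[4, 0, 1], [0, 2, 0], [-16, 0, -4]].
Solving (M + 1I)v = 0 gives the eigenspace spanned by (5, 0, -20).
With v_1 = 5, v = (5, 0, -20), so v_2 = 0.

0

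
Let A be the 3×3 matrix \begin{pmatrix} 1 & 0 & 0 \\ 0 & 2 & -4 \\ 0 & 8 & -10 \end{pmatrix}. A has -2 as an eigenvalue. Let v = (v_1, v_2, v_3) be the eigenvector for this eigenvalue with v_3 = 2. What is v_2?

A + 2I = [[3, 0, 0], [0, 4, -4], [0, 8, -8]].
Solving (A + 2I)v = 0 gives the eigenspace spanned by (0, 2, 2).
With v_3 = 2, v = (0, 2, 2), so v_2 = 2.

2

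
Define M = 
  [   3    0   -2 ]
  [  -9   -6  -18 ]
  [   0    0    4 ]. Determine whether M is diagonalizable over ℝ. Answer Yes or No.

Yes

Characteristic polynomial: p(t) = t^3 - t^2 - 30t + 72 = (t - 4)(t - 3)(t + 6).
All 3 eigenvalues are distinct, so M is diagonalizable.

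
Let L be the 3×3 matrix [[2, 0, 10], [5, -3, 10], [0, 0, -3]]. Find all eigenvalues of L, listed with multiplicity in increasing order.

Characteristic polynomial: p(t) = t^3 + 4t^2 - 3t - 18 = (t - 2)(t + 3)^2.
Roots (with multiplicity): -3, -3, 2.

-3, -3, 2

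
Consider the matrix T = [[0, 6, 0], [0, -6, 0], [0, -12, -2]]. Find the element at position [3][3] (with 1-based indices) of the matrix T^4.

16

Characteristic polynomial: s^3 + 8s^2 + 12s = s(s + 2)(s + 6), so the eigenvalues are -6, -2, 0.
s=0: eigenvector (1, 0, 0).
s=-6: eigenvector (-1, 1, 3).
s=-2: eigenvector (0, 0, 1).
P = [[1, -1, 0], [0, 1, 0], [0, 3, 1]], D = diag(0, -6, -2), P⁻¹ = [[1, 1, 0], [0, 1, 0], [0, -3, 1]].
T⁴ = P·diag(0, 1296, 16)·P⁻¹ = [[0, -1296, 0], [0, 1296, 0], [0, 3840, 16]].
The requested entry is 16.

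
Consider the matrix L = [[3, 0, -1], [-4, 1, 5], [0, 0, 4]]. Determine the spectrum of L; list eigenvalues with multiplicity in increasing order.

1, 3, 4

Characteristic polynomial: p(λ) = λ^3 - 8λ^2 + 19λ - 12 = (λ - 4)(λ - 3)(λ - 1).
Roots (with multiplicity): 1, 3, 4.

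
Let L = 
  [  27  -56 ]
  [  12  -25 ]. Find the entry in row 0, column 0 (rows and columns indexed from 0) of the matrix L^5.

Characteristic polynomial: t^2 - 2t - 3 = (t - 3)(t + 1), so the eigenvalues are -1, 3.
t=3: eigenvector (7, 3).
t=-1: eigenvector (2, 1).
P = [[7, 2], [3, 1]], D = diag(3, -1), P⁻¹ = [[1, -2], [-3, 7]].
L⁵ = P·diag(243, -1)·P⁻¹ = [[1707, -3416], [732, -1465]].
The requested entry is 1707.

1707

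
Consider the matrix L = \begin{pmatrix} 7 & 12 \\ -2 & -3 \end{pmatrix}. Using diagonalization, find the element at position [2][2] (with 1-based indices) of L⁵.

Characteristic polynomial: r^2 - 4r + 3 = (r - 3)(r - 1), so the eigenvalues are 1, 3.
r=3: eigenvector (-3, 1).
r=1: eigenvector (2, -1).
P = [[-3, 2], [1, -1]], D = diag(3, 1), P⁻¹ = [[-1, -2], [-1, -3]].
L⁵ = P·diag(243, 1)·P⁻¹ = [[727, 1452], [-242, -483]].
The requested entry is -483.

-483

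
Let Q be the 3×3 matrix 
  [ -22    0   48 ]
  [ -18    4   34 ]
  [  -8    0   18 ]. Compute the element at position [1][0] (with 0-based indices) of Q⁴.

2320

Characteristic polynomial: s^3 - 28s + 48 = (s - 4)(s - 2)(s + 6), so the eigenvalues are -6, 2, 4.
s=2: eigenvector (2, 1, 1).
s=4: eigenvector (0, 1, 0).
s=-6: eigenvector (-3, -2, -1).
P = [[2, 0, -3], [1, 1, -2], [1, 0, -1]], D = diag(2, 4, -6), P⁻¹ = [[-1, 0, 3], [-1, 1, 1], [-1, 0, 2]].
Q⁴ = P·diag(16, 256, 1296)·P⁻¹ = [[3856, 0, -7680], [2320, 256, -4880], [1280, 0, -2544]].
The requested entry is 2320.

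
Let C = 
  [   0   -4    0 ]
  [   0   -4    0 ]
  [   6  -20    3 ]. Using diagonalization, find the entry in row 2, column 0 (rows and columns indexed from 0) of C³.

Characteristic polynomial: t^3 + t^2 - 12t = t(t - 3)(t + 4), so the eigenvalues are -4, 0, 3.
t=0: eigenvector (1, 0, -2).
t=-4: eigenvector (1, 1, 2).
t=3: eigenvector (0, 0, 1).
P = [[1, 1, 0], [0, 1, 0], [-2, 2, 1]], D = diag(0, -4, 3), P⁻¹ = [[1, -1, 0], [0, 1, 0], [2, -4, 1]].
C³ = P·diag(0, -64, 27)·P⁻¹ = [[0, -64, 0], [0, -64, 0], [54, -236, 27]].
The requested entry is 54.

54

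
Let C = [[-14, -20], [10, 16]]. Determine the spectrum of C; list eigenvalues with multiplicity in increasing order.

-4, 6

Characteristic polynomial: p(μ) = μ^2 - 2μ - 24 = (μ - 6)(μ + 4).
Roots (with multiplicity): -4, 6.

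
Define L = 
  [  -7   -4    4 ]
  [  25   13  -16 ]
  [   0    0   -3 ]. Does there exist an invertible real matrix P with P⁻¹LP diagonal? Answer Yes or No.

No

Characteristic polynomial: p(μ) = μ^3 - 3μ^2 - 9μ + 27 = (μ - 3)^2(μ + 3).
μ = 3 has algebraic multiplicity 2; rank(L − 3I) = 2, so geometric multiplicity = 1.
Geometric multiplicity < algebraic multiplicity, so L is not diagonalizable.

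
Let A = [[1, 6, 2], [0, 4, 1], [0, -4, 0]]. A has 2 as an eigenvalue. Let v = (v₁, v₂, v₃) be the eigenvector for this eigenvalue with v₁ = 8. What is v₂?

4

A − 2I = [[-1, 6, 2], [0, 2, 1], [0, -4, -2]].
Solving (A − 2I)v = 0 gives the eigenspace spanned by (8, 4, -8).
With v₁ = 8, v = (8, 4, -8), so v₂ = 4.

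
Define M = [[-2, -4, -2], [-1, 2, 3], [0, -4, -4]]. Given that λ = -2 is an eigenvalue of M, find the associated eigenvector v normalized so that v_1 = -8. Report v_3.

-8

M + 2I = [[0, -4, -2], [-1, 4, 3], [0, -4, -2]].
Solving (M + 2I)v = 0 gives the eigenspace spanned by (-8, 4, -8).
With v_1 = -8, v = (-8, 4, -8), so v_3 = -8.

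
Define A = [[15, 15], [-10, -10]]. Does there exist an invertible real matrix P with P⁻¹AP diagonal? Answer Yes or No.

Yes

Characteristic polynomial: p(s) = s^2 - 5s = s(s - 5).
All 2 eigenvalues are distinct, so A is diagonalizable.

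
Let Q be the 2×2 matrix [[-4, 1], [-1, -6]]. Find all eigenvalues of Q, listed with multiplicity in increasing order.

-5, -5

Characteristic polynomial: p(s) = s^2 + 10s + 25 = (s + 5)^2.
Roots (with multiplicity): -5, -5.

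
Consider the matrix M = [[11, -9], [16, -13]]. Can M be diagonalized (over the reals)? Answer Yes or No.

Characteristic polynomial: p(r) = r^2 + 2r + 1 = (r + 1)^2.
r = -1 has algebraic multiplicity 2; rank(M + 1I) = 1, so geometric multiplicity = 1.
Geometric multiplicity < algebraic multiplicity, so M is not diagonalizable.

No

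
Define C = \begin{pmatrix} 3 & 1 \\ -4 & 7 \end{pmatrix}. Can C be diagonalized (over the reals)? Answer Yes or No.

Characteristic polynomial: p(μ) = μ^2 - 10μ + 25 = (μ - 5)^2.
μ = 5 has algebraic multiplicity 2; rank(C − 5I) = 1, so geometric multiplicity = 1.
Geometric multiplicity < algebraic multiplicity, so C is not diagonalizable.

No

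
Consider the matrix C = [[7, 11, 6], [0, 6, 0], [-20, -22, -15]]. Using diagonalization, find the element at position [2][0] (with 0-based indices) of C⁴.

5440

Characteristic polynomial: r^3 + 2r^2 - 33r - 90 = (r - 6)(r + 3)(r + 5), so the eigenvalues are -5, -3, 6.
r=-5: eigenvector (-1, 0, 2).
r=6: eigenvector (1, 1, -2).
r=-3: eigenvector (-3, 0, 5).
P = [[-1, 1, -3], [0, 1, 0], [2, -2, 5]], D = diag(-5, 6, -3), P⁻¹ = [[5, 1, 3], [0, 1, 0], [-2, 0, -1]].
C⁴ = P·diag(625, 1296, 81)·P⁻¹ = [[-2639, 671, -1632], [0, 1296, 0], [5440, -1342, 3345]].
The requested entry is 5440.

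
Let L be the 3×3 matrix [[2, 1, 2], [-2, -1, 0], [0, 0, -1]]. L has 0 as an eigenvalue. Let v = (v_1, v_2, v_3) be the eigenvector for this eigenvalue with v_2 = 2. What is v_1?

L = [[2, 1, 2], [-2, -1, 0], [0, 0, -1]].
Solving (L)v = 0 gives the eigenspace spanned by (-1, 2, 0).
With v_2 = 2, v = (-1, 2, 0), so v_1 = -1.

-1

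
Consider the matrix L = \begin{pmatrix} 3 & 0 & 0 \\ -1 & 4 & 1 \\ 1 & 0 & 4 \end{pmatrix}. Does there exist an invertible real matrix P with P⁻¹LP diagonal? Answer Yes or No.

No

Characteristic polynomial: p(λ) = λ^3 - 11λ^2 + 40λ - 48 = (λ - 4)^2(λ - 3).
λ = 4 has algebraic multiplicity 2; rank(L − 4I) = 2, so geometric multiplicity = 1.
Geometric multiplicity < algebraic multiplicity, so L is not diagonalizable.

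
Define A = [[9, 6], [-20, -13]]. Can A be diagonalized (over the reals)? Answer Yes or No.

Yes

Characteristic polynomial: p(t) = t^2 + 4t + 3 = (t + 1)(t + 3).
All 2 eigenvalues are distinct, so A is diagonalizable.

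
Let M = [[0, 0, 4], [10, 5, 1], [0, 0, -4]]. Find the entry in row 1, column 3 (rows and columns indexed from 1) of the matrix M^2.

Characteristic polynomial: t^3 - t^2 - 20t = t(t - 5)(t + 4), so the eigenvalues are -4, 0, 5.
t=0: eigenvector (1, -2, 0).
t=-4: eigenvector (-1, 1, 1).
t=5: eigenvector (0, 1, 0).
P = [[1, -1, 0], [-2, 1, 1], [0, 1, 0]], D = diag(0, -4, 5), P⁻¹ = [[1, 0, 1], [0, 0, 1], [2, 1, 1]].
M² = P·diag(0, 16, 25)·P⁻¹ = [[0, 0, -16], [50, 25, 41], [0, 0, 16]].
The requested entry is -16.

-16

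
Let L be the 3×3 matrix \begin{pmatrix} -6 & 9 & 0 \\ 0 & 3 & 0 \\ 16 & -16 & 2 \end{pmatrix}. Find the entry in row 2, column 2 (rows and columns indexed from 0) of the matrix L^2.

Characteristic polynomial: λ^3 + λ^2 - 24λ + 36 = (λ - 3)(λ - 2)(λ + 6), so the eigenvalues are -6, 2, 3.
λ=-6: eigenvector (1, 0, -2).
λ=3: eigenvector (1, 1, 0).
λ=2: eigenvector (0, 0, 1).
P = [[1, 1, 0], [0, 1, 0], [-2, 0, 1]], D = diag(-6, 3, 2), P⁻¹ = [[1, -1, 0], [0, 1, 0], [2, -2, 1]].
L² = P·diag(36, 9, 4)·P⁻¹ = [[36, -27, 0], [0, 9, 0], [-64, 64, 4]].
The requested entry is 4.

4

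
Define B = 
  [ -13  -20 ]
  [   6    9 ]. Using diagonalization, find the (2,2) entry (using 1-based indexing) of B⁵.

Characteristic polynomial: μ^2 + 4μ + 3 = (μ + 1)(μ + 3), so the eigenvalues are -3, -1.
μ=-1: eigenvector (-5, 3).
μ=-3: eigenvector (2, -1).
P = [[-5, 2], [3, -1]], D = diag(-1, -3), P⁻¹ = [[1, 2], [3, 5]].
B⁵ = P·diag(-1, -243)·P⁻¹ = [[-1453, -2420], [726, 1209]].
The requested entry is 1209.

1209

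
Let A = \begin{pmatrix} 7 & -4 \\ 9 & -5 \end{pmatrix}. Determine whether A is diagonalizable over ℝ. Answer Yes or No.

Characteristic polynomial: p(λ) = λ^2 - 2λ + 1 = (λ - 1)^2.
λ = 1 has algebraic multiplicity 2; rank(A − 1I) = 1, so geometric multiplicity = 1.
Geometric multiplicity < algebraic multiplicity, so A is not diagonalizable.

No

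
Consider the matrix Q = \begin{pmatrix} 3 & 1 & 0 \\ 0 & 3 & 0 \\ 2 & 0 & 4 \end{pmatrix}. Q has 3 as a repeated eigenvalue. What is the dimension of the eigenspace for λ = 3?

1

Q − 3I = [[0, 1, 0], [0, 0, 0], [2, 0, 1]].
This matrix has rank 2, so its null space has dimension 3 − 2 = 1.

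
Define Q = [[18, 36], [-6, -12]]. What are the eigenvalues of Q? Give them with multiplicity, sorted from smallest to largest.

0, 6

Characteristic polynomial: p(r) = r^2 - 6r = r(r - 6).
Roots (with multiplicity): 0, 6.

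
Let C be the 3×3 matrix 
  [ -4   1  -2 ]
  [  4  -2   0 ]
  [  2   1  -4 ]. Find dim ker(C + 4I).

C + 4I = [[0, 1, -2], [4, 2, 0], [2, 1, 0]].
This matrix has rank 2, so its null space has dimension 3 − 2 = 1.

1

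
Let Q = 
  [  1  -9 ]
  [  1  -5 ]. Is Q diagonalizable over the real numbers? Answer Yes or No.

Characteristic polynomial: p(λ) = λ^2 + 4λ + 4 = (λ + 2)^2.
λ = -2 has algebraic multiplicity 2; rank(Q + 2I) = 1, so geometric multiplicity = 1.
Geometric multiplicity < algebraic multiplicity, so Q is not diagonalizable.

No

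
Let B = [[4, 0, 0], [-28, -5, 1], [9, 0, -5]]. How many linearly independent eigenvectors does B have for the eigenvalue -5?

1

B + 5I = [[9, 0, 0], [-28, 0, 1], [9, 0, 0]].
This matrix has rank 2, so its null space has dimension 3 − 2 = 1.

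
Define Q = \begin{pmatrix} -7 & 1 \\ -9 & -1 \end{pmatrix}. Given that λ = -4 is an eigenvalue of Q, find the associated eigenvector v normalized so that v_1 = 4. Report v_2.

12

Q + 4I = [[-3, 1], [-9, 3]].
Solving (Q + 4I)v = 0 gives the eigenspace spanned by (4, 12).
With v_1 = 4, v = (4, 12), so v_2 = 12.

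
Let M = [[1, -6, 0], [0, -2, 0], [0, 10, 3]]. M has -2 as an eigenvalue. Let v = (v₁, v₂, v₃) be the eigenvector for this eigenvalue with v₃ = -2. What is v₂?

1

M + 2I = [[3, -6, 0], [0, 0, 0], [0, 10, 5]].
Solving (M + 2I)v = 0 gives the eigenspace spanned by (2, 1, -2).
With v₃ = -2, v = (2, 1, -2), so v₂ = 1.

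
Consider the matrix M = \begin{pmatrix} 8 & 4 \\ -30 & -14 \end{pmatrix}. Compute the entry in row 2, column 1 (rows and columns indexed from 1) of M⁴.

Characteristic polynomial: s^2 + 6s + 8 = (s + 2)(s + 4), so the eigenvalues are -4, -2.
s=-2: eigenvector (2, -5).
s=-4: eigenvector (1, -3).
P = [[2, 1], [-5, -3]], D = diag(-2, -4), P⁻¹ = [[3, 1], [-5, -2]].
M⁴ = P·diag(16, 256)·P⁻¹ = [[-1184, -480], [3600, 1456]].
The requested entry is 3600.

3600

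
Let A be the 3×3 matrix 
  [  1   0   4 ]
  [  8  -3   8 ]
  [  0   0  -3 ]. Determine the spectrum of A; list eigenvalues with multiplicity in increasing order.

-3, -3, 1

Characteristic polynomial: p(λ) = λ^3 + 5λ^2 + 3λ - 9 = (λ - 1)(λ + 3)^2.
Roots (with multiplicity): -3, -3, 1.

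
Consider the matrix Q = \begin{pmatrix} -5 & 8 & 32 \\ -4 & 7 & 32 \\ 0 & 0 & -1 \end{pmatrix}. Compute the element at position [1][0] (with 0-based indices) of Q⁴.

Characteristic polynomial: t^3 - t^2 - 5t - 3 = (t - 3)(t + 1)^2, so the eigenvalues are -1, -1, 3.
t=-1: eigenvector (-2, -1, 0).
t=3: eigenvector (1, 1, 0).
t=-1: eigenvector (0, -4, 1).
P = [[-2, 1, 0], [-1, 1, -4], [0, 0, 1]], D = diag(-1, 3, -1), P⁻¹ = [[-1, 1, 4], [-1, 2, 8], [0, 0, 1]].
Q⁴ = P·diag(1, 81, 1)·P⁻¹ = [[-79, 160, 640], [-80, 161, 640], [0, 0, 1]].
The requested entry is -80.

-80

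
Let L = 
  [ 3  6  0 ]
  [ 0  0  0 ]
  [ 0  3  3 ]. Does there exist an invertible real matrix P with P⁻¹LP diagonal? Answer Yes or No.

Characteristic polynomial: p(s) = s^3 - 6s^2 + 9s = s(s - 3)^2.
s = 3 has algebraic multiplicity 2; rank(L − 3I) = 1, so geometric multiplicity = 2.
Every eigenvalue has geometric = algebraic multiplicity, so L is diagonalizable.

Yes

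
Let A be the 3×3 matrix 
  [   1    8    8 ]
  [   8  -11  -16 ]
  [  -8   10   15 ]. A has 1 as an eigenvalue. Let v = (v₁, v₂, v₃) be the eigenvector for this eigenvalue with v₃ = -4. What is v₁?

A − 1I = [[0, 8, 8], [8, -12, -16], [-8, 10, 14]].
Solving (A − 1I)v = 0 gives the eigenspace spanned by (-2, 4, -4).
With v₃ = -4, v = (-2, 4, -4), so v₁ = -2.

-2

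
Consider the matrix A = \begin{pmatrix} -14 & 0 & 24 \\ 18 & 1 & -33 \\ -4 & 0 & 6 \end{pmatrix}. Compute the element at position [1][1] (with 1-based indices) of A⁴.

3856

Characteristic polynomial: μ^3 + 7μ^2 + 4μ - 12 = (μ - 1)(μ + 2)(μ + 6), so the eigenvalues are -6, -2, 1.
μ=-6: eigenvector (3, -3, 1).
μ=1: eigenvector (0, 1, 0).
μ=-2: eigenvector (2, -1, 1).
P = [[3, 0, 2], [-3, 1, -1], [1, 0, 1]], D = diag(-6, 1, -2), P⁻¹ = [[1, 0, -2], [2, 1, -3], [-1, 0, 3]].
A⁴ = P·diag(1296, 1, 16)·P⁻¹ = [[3856, 0, -7680], [-3870, 1, 7725], [1280, 0, -2544]].
The requested entry is 3856.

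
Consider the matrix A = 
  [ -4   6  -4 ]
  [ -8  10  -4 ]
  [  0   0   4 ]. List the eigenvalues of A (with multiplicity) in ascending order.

2, 4, 4

Characteristic polynomial: p(λ) = λ^3 - 10λ^2 + 32λ - 32 = (λ - 4)^2(λ - 2).
Roots (with multiplicity): 2, 4, 4.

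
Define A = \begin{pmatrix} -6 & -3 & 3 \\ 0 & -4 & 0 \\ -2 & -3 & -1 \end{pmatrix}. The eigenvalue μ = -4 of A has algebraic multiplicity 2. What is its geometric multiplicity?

A + 4I = [[-2, -3, 3], [0, 0, 0], [-2, -3, 3]].
This matrix has rank 1, so its null space has dimension 3 − 1 = 2.

2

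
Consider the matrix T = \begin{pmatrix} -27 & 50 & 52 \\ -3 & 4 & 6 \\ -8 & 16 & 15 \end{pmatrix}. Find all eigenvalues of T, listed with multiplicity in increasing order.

-5, -2, -1

Characteristic polynomial: p(λ) = λ^3 + 8λ^2 + 17λ + 10 = (λ + 1)(λ + 2)(λ + 5).
Roots (with multiplicity): -5, -2, -1.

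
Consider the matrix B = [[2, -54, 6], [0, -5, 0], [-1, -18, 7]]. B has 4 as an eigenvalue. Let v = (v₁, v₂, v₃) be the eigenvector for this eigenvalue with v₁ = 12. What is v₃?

4

B − 4I = [[-2, -54, 6], [0, -9, 0], [-1, -18, 3]].
Solving (B − 4I)v = 0 gives the eigenspace spanned by (12, 0, 4).
With v₁ = 12, v = (12, 0, 4), so v₃ = 4.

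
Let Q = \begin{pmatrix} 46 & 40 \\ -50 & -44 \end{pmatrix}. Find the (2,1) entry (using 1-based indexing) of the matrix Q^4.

Characteristic polynomial: s^2 - 2s - 24 = (s - 6)(s + 4), so the eigenvalues are -4, 6.
s=-4: eigenvector (-4, 5).
s=6: eigenvector (-1, 1).
P = [[-4, -1], [5, 1]], D = diag(-4, 6), P⁻¹ = [[1, 1], [-5, -4]].
Q⁴ = P·diag(256, 1296)·P⁻¹ = [[5456, 4160], [-5200, -3904]].
The requested entry is -5200.

-5200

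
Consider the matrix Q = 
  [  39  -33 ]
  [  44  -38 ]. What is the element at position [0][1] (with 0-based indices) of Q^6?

-93093

Characteristic polynomial: λ^2 - λ - 30 = (λ - 6)(λ + 5), so the eigenvalues are -5, 6.
λ=6: eigenvector (1, 1).
λ=-5: eigenvector (3, 4).
P = [[1, 3], [1, 4]], D = diag(6, -5), P⁻¹ = [[4, -3], [-1, 1]].
Q⁶ = P·diag(46656, 15625)·P⁻¹ = [[139749, -93093], [124124, -77468]].
The requested entry is -93093.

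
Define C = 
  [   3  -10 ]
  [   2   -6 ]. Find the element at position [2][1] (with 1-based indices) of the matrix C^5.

Characteristic polynomial: r^2 + 3r + 2 = (r + 1)(r + 2), so the eigenvalues are -2, -1.
r=-1: eigenvector (5, 2).
r=-2: eigenvector (2, 1).
P = [[5, 2], [2, 1]], D = diag(-1, -2), P⁻¹ = [[1, -2], [-2, 5]].
C⁵ = P·diag(-1, -32)·P⁻¹ = [[123, -310], [62, -156]].
The requested entry is 62.

62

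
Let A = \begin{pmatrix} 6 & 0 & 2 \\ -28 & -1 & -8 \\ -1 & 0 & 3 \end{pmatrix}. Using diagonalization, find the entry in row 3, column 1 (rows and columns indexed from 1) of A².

Characteristic polynomial: s^3 - 8s^2 + 11s + 20 = (s - 5)(s - 4)(s + 1), so the eigenvalues are -1, 4, 5.
s=4: eigenvector (1, -4, -1).
s=-1: eigenvector (0, 1, 0).
s=5: eigenvector (2, -8, -1).
P = [[1, 0, 2], [-4, 1, -8], [-1, 0, -1]], D = diag(4, -1, 5), P⁻¹ = [[-1, 0, -2], [4, 1, 0], [1, 0, 1]].
A² = P·diag(16, 1, 25)·P⁻¹ = [[34, 0, 18], [-132, 1, -72], [-9, 0, 7]].
The requested entry is -9.

-9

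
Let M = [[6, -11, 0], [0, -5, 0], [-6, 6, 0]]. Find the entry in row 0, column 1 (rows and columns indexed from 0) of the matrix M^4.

Characteristic polynomial: t^3 - t^2 - 30t = t(t - 6)(t + 5), so the eigenvalues are -5, 0, 6.
t=-5: eigenvector (1, 1, 0).
t=6: eigenvector (1, 0, -1).
t=0: eigenvector (0, 0, 1).
P = [[1, 1, 0], [1, 0, 0], [0, -1, 1]], D = diag(-5, 6, 0), P⁻¹ = [[0, 1, 0], [1, -1, 0], [1, -1, 1]].
M⁴ = P·diag(625, 1296, 0)·P⁻¹ = [[1296, -671, 0], [0, 625, 0], [-1296, 1296, 0]].
The requested entry is -671.

-671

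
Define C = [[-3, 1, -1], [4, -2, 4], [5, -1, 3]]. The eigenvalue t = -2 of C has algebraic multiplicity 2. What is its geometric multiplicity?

C + 2I = [[-1, 1, -1], [4, 0, 4], [5, -1, 5]].
This matrix has rank 2, so its null space has dimension 3 − 2 = 1.

1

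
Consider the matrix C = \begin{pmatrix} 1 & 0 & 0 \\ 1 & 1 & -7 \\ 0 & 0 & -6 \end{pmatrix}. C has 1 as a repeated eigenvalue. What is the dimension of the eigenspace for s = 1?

1

C − 1I = [[0, 0, 0], [1, 0, -7], [0, 0, -7]].
This matrix has rank 2, so its null space has dimension 3 − 2 = 1.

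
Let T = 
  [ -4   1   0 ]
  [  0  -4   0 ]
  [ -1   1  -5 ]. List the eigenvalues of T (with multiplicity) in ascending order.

Characteristic polynomial: p(s) = s^3 + 13s^2 + 56s + 80 = (s + 4)^2(s + 5).
Roots (with multiplicity): -5, -4, -4.

-5, -4, -4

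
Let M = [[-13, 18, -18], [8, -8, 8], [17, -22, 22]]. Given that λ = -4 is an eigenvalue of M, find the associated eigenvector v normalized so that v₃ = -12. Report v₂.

M + 4I = [[-9, 18, -18], [8, -4, 8], [17, -22, 26]].
Solving (M + 4I)v = 0 gives the eigenspace spanned by (8, -8, -12).
With v₃ = -12, v = (8, -8, -12), so v₂ = -8.

-8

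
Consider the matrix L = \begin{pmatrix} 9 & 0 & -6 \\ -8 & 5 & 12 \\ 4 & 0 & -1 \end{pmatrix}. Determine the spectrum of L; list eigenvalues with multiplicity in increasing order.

Characteristic polynomial: p(s) = s^3 - 13s^2 + 55s - 75 = (s - 5)^2(s - 3).
Roots (with multiplicity): 3, 5, 5.

3, 5, 5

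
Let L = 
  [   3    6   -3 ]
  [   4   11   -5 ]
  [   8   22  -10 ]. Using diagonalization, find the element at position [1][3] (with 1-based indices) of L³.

-27

Characteristic polynomial: s^3 - 4s^2 + 3s = s(s - 3)(s - 1), so the eigenvalues are 0, 1, 3.
s=3: eigenvector (1, 2, 4).
s=1: eigenvector (0, 1, 2).
s=0: eigenvector (1, 1, 3).
P = [[1, 0, 1], [2, 1, 1], [4, 2, 3]], D = diag(3, 1, 0), P⁻¹ = [[1, 2, -1], [-2, -1, 1], [0, -2, 1]].
L³ = P·diag(27, 1, 0)·P⁻¹ = [[27, 54, -27], [52, 107, -53], [104, 214, -106]].
The requested entry is -27.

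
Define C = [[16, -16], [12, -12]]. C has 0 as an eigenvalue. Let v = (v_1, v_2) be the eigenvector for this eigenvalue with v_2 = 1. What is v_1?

C = [[16, -16], [12, -12]].
Solving (C)v = 0 gives the eigenspace spanned by (1, 1).
With v_2 = 1, v = (1, 1), so v_1 = 1.

1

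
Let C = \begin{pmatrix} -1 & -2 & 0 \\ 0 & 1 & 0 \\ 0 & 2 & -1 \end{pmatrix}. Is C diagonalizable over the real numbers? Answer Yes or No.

Characteristic polynomial: p(t) = t^3 + t^2 - t - 1 = (t - 1)(t + 1)^2.
t = -1 has algebraic multiplicity 2; rank(C + 1I) = 1, so geometric multiplicity = 2.
Every eigenvalue has geometric = algebraic multiplicity, so C is diagonalizable.

Yes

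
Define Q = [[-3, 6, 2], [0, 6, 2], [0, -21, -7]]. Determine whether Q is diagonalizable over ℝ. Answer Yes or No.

Yes

Characteristic polynomial: p(t) = t^3 + 4t^2 + 3t = t(t + 1)(t + 3).
All 3 eigenvalues are distinct, so Q is diagonalizable.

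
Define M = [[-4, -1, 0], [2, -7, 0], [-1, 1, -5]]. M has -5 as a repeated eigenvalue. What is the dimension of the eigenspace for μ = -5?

M + 5I = [[1, -1, 0], [2, -2, 0], [-1, 1, 0]].
This matrix has rank 1, so its null space has dimension 3 − 1 = 2.

2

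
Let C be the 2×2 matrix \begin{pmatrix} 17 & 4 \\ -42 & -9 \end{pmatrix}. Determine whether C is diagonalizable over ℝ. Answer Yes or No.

Characteristic polynomial: p(s) = s^2 - 8s + 15 = (s - 5)(s - 3).
All 2 eigenvalues are distinct, so C is diagonalizable.

Yes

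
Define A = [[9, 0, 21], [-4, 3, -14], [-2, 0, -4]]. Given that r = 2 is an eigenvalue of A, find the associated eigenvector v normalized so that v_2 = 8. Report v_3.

4

A − 2I = [[7, 0, 21], [-4, 1, -14], [-2, 0, -6]].
Solving (A − 2I)v = 0 gives the eigenspace spanned by (-12, 8, 4).
With v_2 = 8, v = (-12, 8, 4), so v_3 = 4.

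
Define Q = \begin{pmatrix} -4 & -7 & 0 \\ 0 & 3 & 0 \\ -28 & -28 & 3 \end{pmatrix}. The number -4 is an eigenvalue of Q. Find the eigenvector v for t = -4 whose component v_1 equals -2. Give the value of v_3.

-8

Q + 4I = [[0, -7, 0], [0, 7, 0], [-28, -28, 7]].
Solving (Q + 4I)v = 0 gives the eigenspace spanned by (-2, 0, -8).
With v_1 = -2, v = (-2, 0, -8), so v_3 = -8.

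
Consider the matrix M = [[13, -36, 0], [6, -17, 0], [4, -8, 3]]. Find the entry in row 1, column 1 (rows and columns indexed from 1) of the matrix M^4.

Characteristic polynomial: s^3 + s^2 - 17s + 15 = (s - 3)(s - 1)(s + 5), so the eigenvalues are -5, 1, 3.
s=3: eigenvector (0, 0, 1).
s=-5: eigenvector (2, 1, 0).
s=1: eigenvector (3, 1, -2).
P = [[0, 2, 3], [0, 1, 1], [1, 0, -2]], D = diag(3, -5, 1), P⁻¹ = [[2, -4, 1], [-1, 3, 0], [1, -2, 0]].
M⁴ = P·diag(81, 625, 1)·P⁻¹ = [[-1247, 3744, 0], [-624, 1873, 0], [160, -320, 81]].
The requested entry is -1247.

-1247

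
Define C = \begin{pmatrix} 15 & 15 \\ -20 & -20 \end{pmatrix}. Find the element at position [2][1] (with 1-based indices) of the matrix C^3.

Characteristic polynomial: μ^2 + 5μ = μ(μ + 5), so the eigenvalues are -5, 0.
μ=0: eigenvector (1, -1).
μ=-5: eigenvector (-3, 4).
P = [[1, -3], [-1, 4]], D = diag(0, -5), P⁻¹ = [[4, 3], [1, 1]].
C³ = P·diag(0, -125)·P⁻¹ = [[375, 375], [-500, -500]].
The requested entry is -500.

-500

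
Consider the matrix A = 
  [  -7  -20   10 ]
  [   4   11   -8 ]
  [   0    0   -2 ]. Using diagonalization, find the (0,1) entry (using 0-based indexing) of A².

Characteristic polynomial: t^3 - 2t^2 - 5t + 6 = (t - 3)(t - 1)(t + 2), so the eigenvalues are -2, 1, 3.
t=1: eigenvector (5, -2, 0).
t=3: eigenvector (-2, 1, 0).
t=-2: eigenvector (2, 0, 1).
P = [[5, -2, 2], [-2, 1, 0], [0, 0, 1]], D = diag(1, 3, -2), P⁻¹ = [[1, 2, -2], [2, 5, -4], [0, 0, 1]].
A² = P·diag(1, 9, 4)·P⁻¹ = [[-31, -80, 70], [16, 41, -32], [0, 0, 4]].
The requested entry is -80.

-80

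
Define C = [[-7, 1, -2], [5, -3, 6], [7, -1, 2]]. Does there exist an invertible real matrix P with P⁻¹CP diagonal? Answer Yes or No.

No

Characteristic polynomial: p(λ) = λ^3 + 8λ^2 + 16λ = λ(λ + 4)^2.
λ = -4 has algebraic multiplicity 2; rank(C + 4I) = 2, so geometric multiplicity = 1.
Geometric multiplicity < algebraic multiplicity, so C is not diagonalizable.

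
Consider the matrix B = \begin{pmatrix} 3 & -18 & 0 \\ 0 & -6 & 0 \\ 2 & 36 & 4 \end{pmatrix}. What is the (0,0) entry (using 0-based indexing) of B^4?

81

Characteristic polynomial: t^3 - t^2 - 30t + 72 = (t - 4)(t - 3)(t + 6), so the eigenvalues are -6, 3, 4.
t=3: eigenvector (1, 0, -2).
t=-6: eigenvector (2, 1, -4).
t=4: eigenvector (0, 0, 1).
P = [[1, 2, 0], [0, 1, 0], [-2, -4, 1]], D = diag(3, -6, 4), P⁻¹ = [[1, -2, 0], [0, 1, 0], [2, 0, 1]].
B⁴ = P·diag(81, 1296, 256)·P⁻¹ = [[81, 2430, 0], [0, 1296, 0], [350, -4860, 256]].
The requested entry is 81.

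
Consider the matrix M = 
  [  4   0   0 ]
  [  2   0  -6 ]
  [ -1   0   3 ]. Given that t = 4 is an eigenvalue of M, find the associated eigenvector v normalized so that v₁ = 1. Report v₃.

-1

M − 4I = [[0, 0, 0], [2, -4, -6], [-1, 0, -1]].
Solving (M − 4I)v = 0 gives the eigenspace spanned by (1, 2, -1).
With v₁ = 1, v = (1, 2, -1), so v₃ = -1.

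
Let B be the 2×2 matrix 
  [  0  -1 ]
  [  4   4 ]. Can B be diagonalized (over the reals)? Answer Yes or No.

No

Characteristic polynomial: p(μ) = μ^2 - 4μ + 4 = (μ - 2)^2.
μ = 2 has algebraic multiplicity 2; rank(B − 2I) = 1, so geometric multiplicity = 1.
Geometric multiplicity < algebraic multiplicity, so B is not diagonalizable.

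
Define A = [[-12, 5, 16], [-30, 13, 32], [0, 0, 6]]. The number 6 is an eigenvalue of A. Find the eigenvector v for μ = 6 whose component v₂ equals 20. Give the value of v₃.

A − 6I = [[-18, 5, 16], [-30, 7, 32], [0, 0, 0]].
Solving (A − 6I)v = 0 gives the eigenspace spanned by (10, 20, 5).
With v₂ = 20, v = (10, 20, 5), so v₃ = 5.

5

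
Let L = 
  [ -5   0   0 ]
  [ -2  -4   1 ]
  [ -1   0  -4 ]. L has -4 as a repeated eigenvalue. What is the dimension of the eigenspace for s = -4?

1

L + 4I = [[-1, 0, 0], [-2, 0, 1], [-1, 0, 0]].
This matrix has rank 2, so its null space has dimension 3 − 2 = 1.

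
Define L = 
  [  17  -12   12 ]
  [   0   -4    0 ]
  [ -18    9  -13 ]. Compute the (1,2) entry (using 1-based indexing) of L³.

-252

Characteristic polynomial: s^3 - 21s - 20 = (s - 5)(s + 1)(s + 4), so the eigenvalues are -4, -1, 5.
s=5: eigenvector (1, 0, -1).
s=-1: eigenvector (-2, 0, 3).
s=-4: eigenvector (0, 1, 1).
P = [[1, -2, 0], [0, 0, 1], [-1, 3, 1]], D = diag(5, -1, -4), P⁻¹ = [[3, -2, 2], [1, -1, 1], [0, 1, 0]].
L³ = P·diag(125, -1, -64)·P⁻¹ = [[377, -252, 252], [0, -64, 0], [-378, 189, -253]].
The requested entry is -252.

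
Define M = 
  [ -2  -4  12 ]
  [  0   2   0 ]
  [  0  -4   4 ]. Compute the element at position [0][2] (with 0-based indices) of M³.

Characteristic polynomial: r^3 - 4r^2 - 4r + 16 = (r - 4)(r - 2)(r + 2), so the eigenvalues are -2, 2, 4.
r=-2: eigenvector (1, 0, 0).
r=2: eigenvector (5, 1, 2).
r=4: eigenvector (2, 0, 1).
P = [[1, 5, 2], [0, 1, 0], [0, 2, 1]], D = diag(-2, 2, 4), P⁻¹ = [[1, -1, -2], [0, 1, 0], [0, -2, 1]].
M³ = P·diag(-8, 8, 64)·P⁻¹ = [[-8, -208, 144], [0, 8, 0], [0, -112, 64]].
The requested entry is 144.

144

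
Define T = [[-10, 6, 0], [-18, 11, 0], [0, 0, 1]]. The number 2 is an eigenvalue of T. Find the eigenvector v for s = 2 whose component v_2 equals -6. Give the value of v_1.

T − 2I = [[-12, 6, 0], [-18, 9, 0], [0, 0, -1]].
Solving (T − 2I)v = 0 gives the eigenspace spanned by (-3, -6, 0).
With v_2 = -6, v = (-3, -6, 0), so v_1 = -3.

-3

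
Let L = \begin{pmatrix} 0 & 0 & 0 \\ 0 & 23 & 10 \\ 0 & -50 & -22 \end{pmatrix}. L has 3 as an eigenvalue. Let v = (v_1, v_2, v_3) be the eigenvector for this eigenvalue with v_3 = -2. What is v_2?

1

L − 3I = [[-3, 0, 0], [0, 20, 10], [0, -50, -25]].
Solving (L − 3I)v = 0 gives the eigenspace spanned by (0, 1, -2).
With v_3 = -2, v = (0, 1, -2), so v_2 = 1.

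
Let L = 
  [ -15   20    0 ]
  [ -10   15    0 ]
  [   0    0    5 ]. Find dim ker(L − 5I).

2

L − 5I = [[-20, 20, 0], [-10, 10, 0], [0, 0, 0]].
This matrix has rank 1, so its null space has dimension 3 − 1 = 2.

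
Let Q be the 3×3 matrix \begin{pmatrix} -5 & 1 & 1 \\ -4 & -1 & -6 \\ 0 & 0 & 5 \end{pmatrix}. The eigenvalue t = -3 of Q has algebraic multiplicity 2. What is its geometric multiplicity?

1

Q + 3I = [[-2, 1, 1], [-4, 2, -6], [0, 0, 8]].
This matrix has rank 2, so its null space has dimension 3 − 2 = 1.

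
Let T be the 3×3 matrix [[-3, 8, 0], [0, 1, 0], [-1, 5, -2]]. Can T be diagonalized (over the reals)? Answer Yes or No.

Characteristic polynomial: p(μ) = μ^3 + 4μ^2 + μ - 6 = (μ - 1)(μ + 2)(μ + 3).
All 3 eigenvalues are distinct, so T is diagonalizable.

Yes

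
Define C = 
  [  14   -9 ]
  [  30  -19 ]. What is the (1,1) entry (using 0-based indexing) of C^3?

Characteristic polynomial: r^2 + 5r + 4 = (r + 1)(r + 4), so the eigenvalues are -4, -1.
r=-1: eigenvector (-3, -5).
r=-4: eigenvector (1, 2).
P = [[-3, 1], [-5, 2]], D = diag(-1, -4), P⁻¹ = [[-2, 1], [-5, 3]].
C³ = P·diag(-1, -64)·P⁻¹ = [[314, -189], [630, -379]].
The requested entry is -379.

-379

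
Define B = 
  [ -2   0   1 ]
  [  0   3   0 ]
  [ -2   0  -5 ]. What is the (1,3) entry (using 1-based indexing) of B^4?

-175

Characteristic polynomial: t^3 + 4t^2 - 9t - 36 = (t - 3)(t + 3)(t + 4), so the eigenvalues are -4, -3, 3.
t=-4: eigenvector (1, 0, -2).
t=-3: eigenvector (1, 0, -1).
t=3: eigenvector (0, 1, 0).
P = [[1, 1, 0], [0, 0, 1], [-2, -1, 0]], D = diag(-4, -3, 3), P⁻¹ = [[-1, 0, -1], [2, 0, 1], [0, 1, 0]].
B⁴ = P·diag(256, 81, 81)·P⁻¹ = [[-94, 0, -175], [0, 81, 0], [350, 0, 431]].
The requested entry is -175.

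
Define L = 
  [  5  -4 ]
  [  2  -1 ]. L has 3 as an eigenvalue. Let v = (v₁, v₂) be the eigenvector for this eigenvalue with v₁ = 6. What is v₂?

L − 3I = [[2, -4], [2, -4]].
Solving (L − 3I)v = 0 gives the eigenspace spanned by (6, 3).
With v₁ = 6, v = (6, 3), so v₂ = 3.

3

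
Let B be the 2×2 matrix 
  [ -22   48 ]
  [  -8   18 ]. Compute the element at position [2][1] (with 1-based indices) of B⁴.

Characteristic polynomial: λ^2 + 4λ - 12 = (λ - 2)(λ + 6), so the eigenvalues are -6, 2.
λ=2: eigenvector (2, 1).
λ=-6: eigenvector (3, 1).
P = [[2, 3], [1, 1]], D = diag(2, -6), P⁻¹ = [[-1, 3], [1, -2]].
B⁴ = P·diag(16, 1296)·P⁻¹ = [[3856, -7680], [1280, -2544]].
The requested entry is 1280.

1280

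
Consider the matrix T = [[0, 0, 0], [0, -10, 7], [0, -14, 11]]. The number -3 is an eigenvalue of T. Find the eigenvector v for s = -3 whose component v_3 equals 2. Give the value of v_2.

2

T + 3I = [[3, 0, 0], [0, -7, 7], [0, -14, 14]].
Solving (T + 3I)v = 0 gives the eigenspace spanned by (0, 2, 2).
With v_3 = 2, v = (0, 2, 2), so v_2 = 2.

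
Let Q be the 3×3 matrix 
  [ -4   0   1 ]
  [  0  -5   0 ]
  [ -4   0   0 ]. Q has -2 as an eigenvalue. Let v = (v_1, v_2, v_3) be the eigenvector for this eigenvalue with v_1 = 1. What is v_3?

2

Q + 2I = [[-2, 0, 1], [0, -3, 0], [-4, 0, 2]].
Solving (Q + 2I)v = 0 gives the eigenspace spanned by (1, 0, 2).
With v_1 = 1, v = (1, 0, 2), so v_3 = 2.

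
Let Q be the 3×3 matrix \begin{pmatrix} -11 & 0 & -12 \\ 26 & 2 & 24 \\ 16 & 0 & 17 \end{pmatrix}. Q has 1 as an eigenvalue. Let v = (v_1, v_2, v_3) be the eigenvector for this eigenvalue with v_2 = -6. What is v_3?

Q − 1I = [[-12, 0, -12], [26, 1, 24], [16, 0, 16]].
Solving (Q − 1I)v = 0 gives the eigenspace spanned by (3, -6, -3).
With v_2 = -6, v = (3, -6, -3), so v_3 = -3.

-3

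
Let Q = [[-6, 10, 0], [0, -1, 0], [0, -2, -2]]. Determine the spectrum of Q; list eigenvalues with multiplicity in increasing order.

-6, -2, -1

Characteristic polynomial: p(s) = s^3 + 9s^2 + 20s + 12 = (s + 1)(s + 2)(s + 6).
Roots (with multiplicity): -6, -2, -1.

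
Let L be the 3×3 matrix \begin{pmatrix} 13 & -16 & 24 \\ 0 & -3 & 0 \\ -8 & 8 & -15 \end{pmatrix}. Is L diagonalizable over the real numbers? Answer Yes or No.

Yes

Characteristic polynomial: p(t) = t^3 + 5t^2 + 3t - 9 = (t - 1)(t + 3)^2.
t = -3 has algebraic multiplicity 2; rank(L + 3I) = 1, so geometric multiplicity = 2.
Every eigenvalue has geometric = algebraic multiplicity, so L is diagonalizable.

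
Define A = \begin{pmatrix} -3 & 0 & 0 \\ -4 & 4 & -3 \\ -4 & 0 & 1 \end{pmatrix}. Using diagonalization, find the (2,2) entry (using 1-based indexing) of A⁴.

256

Characteristic polynomial: λ^3 - 2λ^2 - 11λ + 12 = (λ - 4)(λ - 1)(λ + 3), so the eigenvalues are -3, 1, 4.
λ=-3: eigenvector (1, 1, 1).
λ=4: eigenvector (0, 1, 0).
λ=1: eigenvector (0, 1, 1).
P = [[1, 0, 0], [1, 1, 1], [1, 0, 1]], D = diag(-3, 4, 1), P⁻¹ = [[1, 0, 0], [0, 1, -1], [-1, 0, 1]].
A⁴ = P·diag(81, 256, 1)·P⁻¹ = [[81, 0, 0], [80, 256, -255], [80, 0, 1]].
The requested entry is 256.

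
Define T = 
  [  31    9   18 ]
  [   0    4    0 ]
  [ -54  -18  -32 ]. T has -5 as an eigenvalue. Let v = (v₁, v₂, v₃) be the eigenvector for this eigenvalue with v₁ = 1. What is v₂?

T + 5I = [[36, 9, 18], [0, 9, 0], [-54, -18, -27]].
Solving (T + 5I)v = 0 gives the eigenspace spanned by (1, 0, -2).
With v₁ = 1, v = (1, 0, -2), so v₂ = 0.

0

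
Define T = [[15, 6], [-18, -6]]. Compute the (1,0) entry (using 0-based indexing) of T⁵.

-45198

Characteristic polynomial: r^2 - 9r + 18 = (r - 6)(r - 3), so the eigenvalues are 3, 6.
r=3: eigenvector (1, -2).
r=6: eigenvector (2, -3).
P = [[1, 2], [-2, -3]], D = diag(3, 6), P⁻¹ = [[-3, -2], [2, 1]].
T⁵ = P·diag(243, 7776)·P⁻¹ = [[30375, 15066], [-45198, -22356]].
The requested entry is -45198.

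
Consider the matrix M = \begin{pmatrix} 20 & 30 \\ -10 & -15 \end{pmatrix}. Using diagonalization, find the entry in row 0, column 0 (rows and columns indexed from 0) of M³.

500

Characteristic polynomial: r^2 - 5r = r(r - 5), so the eigenvalues are 0, 5.
r=5: eigenvector (-2, 1).
r=0: eigenvector (-3, 2).
P = [[-2, -3], [1, 2]], D = diag(5, 0), P⁻¹ = [[-2, -3], [1, 2]].
M³ = P·diag(125, 0)·P⁻¹ = [[500, 750], [-250, -375]].
The requested entry is 500.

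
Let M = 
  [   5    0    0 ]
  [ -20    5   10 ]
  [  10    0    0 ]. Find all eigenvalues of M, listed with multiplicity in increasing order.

0, 5, 5

Characteristic polynomial: p(t) = t^3 - 10t^2 + 25t = t(t - 5)^2.
Roots (with multiplicity): 0, 5, 5.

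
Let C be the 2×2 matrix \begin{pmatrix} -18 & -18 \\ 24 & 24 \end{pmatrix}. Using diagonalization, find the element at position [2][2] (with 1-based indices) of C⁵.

31104

Characteristic polynomial: t^2 - 6t = t(t - 6), so the eigenvalues are 0, 6.
t=6: eigenvector (-3, 4).
t=0: eigenvector (1, -1).
P = [[-3, 1], [4, -1]], D = diag(6, 0), P⁻¹ = [[1, 1], [4, 3]].
C⁵ = P·diag(7776, 0)·P⁻¹ = [[-23328, -23328], [31104, 31104]].
The requested entry is 31104.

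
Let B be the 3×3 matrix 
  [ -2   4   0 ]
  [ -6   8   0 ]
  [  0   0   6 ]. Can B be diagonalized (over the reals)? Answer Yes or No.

Characteristic polynomial: p(s) = s^3 - 12s^2 + 44s - 48 = (s - 6)(s - 4)(s - 2).
All 3 eigenvalues are distinct, so B is diagonalizable.

Yes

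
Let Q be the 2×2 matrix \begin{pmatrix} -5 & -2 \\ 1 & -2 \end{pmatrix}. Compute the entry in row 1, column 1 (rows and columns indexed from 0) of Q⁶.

-2638

Characteristic polynomial: r^2 + 7r + 12 = (r + 3)(r + 4), so the eigenvalues are -4, -3.
r=-4: eigenvector (2, -1).
r=-3: eigenvector (-1, 1).
P = [[2, -1], [-1, 1]], D = diag(-4, -3), P⁻¹ = [[1, 1], [1, 2]].
Q⁶ = P·diag(4096, 729)·P⁻¹ = [[7463, 6734], [-3367, -2638]].
The requested entry is -2638.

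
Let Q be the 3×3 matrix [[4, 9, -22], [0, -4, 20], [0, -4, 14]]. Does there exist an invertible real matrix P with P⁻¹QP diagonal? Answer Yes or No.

No

Characteristic polynomial: p(r) = r^3 - 14r^2 + 64r - 96 = (r - 6)(r - 4)^2.
r = 4 has algebraic multiplicity 2; rank(Q − 4I) = 2, so geometric multiplicity = 1.
Geometric multiplicity < algebraic multiplicity, so Q is not diagonalizable.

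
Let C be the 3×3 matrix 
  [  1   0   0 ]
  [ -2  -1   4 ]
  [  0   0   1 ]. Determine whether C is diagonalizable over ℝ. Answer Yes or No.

Yes

Characteristic polynomial: p(t) = t^3 - t^2 - t + 1 = (t - 1)^2(t + 1).
t = 1 has algebraic multiplicity 2; rank(C − 1I) = 1, so geometric multiplicity = 2.
Every eigenvalue has geometric = algebraic multiplicity, so C is diagonalizable.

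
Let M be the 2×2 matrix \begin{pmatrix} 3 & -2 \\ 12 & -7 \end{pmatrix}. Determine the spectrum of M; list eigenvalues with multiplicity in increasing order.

Characteristic polynomial: p(μ) = μ^2 + 4μ + 3 = (μ + 1)(μ + 3).
Roots (with multiplicity): -3, -1.

-3, -1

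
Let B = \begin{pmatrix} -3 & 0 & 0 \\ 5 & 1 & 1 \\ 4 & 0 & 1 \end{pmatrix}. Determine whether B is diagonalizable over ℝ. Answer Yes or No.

No

Characteristic polynomial: p(t) = t^3 + t^2 - 5t + 3 = (t - 1)^2(t + 3).
t = 1 has algebraic multiplicity 2; rank(B − 1I) = 2, so geometric multiplicity = 1.
Geometric multiplicity < algebraic multiplicity, so B is not diagonalizable.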